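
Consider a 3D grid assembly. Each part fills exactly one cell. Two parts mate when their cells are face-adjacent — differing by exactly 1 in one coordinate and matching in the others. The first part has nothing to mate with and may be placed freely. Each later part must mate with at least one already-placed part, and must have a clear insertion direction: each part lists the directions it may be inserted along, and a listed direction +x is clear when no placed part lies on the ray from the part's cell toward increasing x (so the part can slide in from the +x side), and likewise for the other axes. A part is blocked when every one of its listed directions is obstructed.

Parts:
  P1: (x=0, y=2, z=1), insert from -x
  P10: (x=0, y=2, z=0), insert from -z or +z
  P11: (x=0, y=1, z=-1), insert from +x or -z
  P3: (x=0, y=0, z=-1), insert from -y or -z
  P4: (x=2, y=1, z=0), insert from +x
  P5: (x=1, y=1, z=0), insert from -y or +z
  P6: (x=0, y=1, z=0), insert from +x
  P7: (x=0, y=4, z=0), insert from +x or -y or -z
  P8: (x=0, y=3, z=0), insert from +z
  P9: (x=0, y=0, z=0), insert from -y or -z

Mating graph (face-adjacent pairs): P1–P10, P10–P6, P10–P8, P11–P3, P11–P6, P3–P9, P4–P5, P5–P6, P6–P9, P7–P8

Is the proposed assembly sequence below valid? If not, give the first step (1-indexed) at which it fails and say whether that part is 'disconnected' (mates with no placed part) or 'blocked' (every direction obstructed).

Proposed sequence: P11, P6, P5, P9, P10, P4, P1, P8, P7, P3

1. P11@(0, 1, -1) [+x clear] — {P11}
2. P6@(0, 1, 0) [+x clear] — {P11, P6}
3. P5@(1, 1, 0) [-y clear] — {P11, P5, P6}
4. P9@(0, 0, 0) [-y clear] — {P11, P5, P6, P9}
5. P10@(0, 2, 0) [-z clear] — {P10, P11, P5, P6, P9}
6. P4@(2, 1, 0) [+x clear] — {P10, P11, P4, P5, P6, P9}
7. P1@(0, 2, 1) [-x clear] — {P1, P10, P11, P4, P5, P6, P9}
8. P8@(0, 3, 0) [+z clear] — {P1, P10, P11, P4, P5, P6, P8, P9}
9. P7@(0, 4, 0) [+x clear] — {P1, P10, P11, P4, P5, P6, P7, P8, P9}
10. P3@(0, 0, -1) [-y clear] — {P1, P10, P11, P3, P4, P5, P6, P7, P8, P9}

Valid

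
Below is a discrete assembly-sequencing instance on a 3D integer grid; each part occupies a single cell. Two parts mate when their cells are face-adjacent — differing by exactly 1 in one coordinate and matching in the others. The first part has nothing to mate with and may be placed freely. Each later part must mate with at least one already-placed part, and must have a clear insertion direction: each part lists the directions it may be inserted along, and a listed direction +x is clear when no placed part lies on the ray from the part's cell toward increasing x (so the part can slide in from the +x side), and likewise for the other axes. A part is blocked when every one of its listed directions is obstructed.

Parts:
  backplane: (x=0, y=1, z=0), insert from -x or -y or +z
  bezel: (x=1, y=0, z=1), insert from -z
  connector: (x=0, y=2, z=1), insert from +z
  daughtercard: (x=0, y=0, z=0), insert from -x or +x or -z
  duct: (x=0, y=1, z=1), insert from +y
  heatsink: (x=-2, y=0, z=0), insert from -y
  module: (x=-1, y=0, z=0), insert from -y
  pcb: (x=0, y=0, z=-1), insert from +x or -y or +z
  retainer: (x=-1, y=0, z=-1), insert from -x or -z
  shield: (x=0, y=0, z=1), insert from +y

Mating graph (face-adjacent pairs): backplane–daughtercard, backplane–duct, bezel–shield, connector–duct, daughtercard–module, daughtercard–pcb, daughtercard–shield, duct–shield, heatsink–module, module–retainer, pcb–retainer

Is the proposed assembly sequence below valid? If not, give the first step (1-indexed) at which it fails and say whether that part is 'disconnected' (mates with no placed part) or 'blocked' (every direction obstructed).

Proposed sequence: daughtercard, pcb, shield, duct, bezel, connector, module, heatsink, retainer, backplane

1. daughtercard@(0, 0, 0) [-x clear] — {daughtercard}
2. pcb@(0, 0, -1) [+x clear] — {daughtercard, pcb}
3. shield@(0, 0, 1) [+y clear] — {daughtercard, pcb, shield}
4. duct@(0, 1, 1) [+y clear] — {daughtercard, duct, pcb, shield}
5. bezel@(1, 0, 1) [-z clear] — {bezel, daughtercard, duct, pcb, shield}
6. connector@(0, 2, 1) [+z clear] — {bezel, connector, daughtercard, duct, pcb, shield}
7. module@(-1, 0, 0) [-y clear] — {bezel, connector, daughtercard, duct, module, pcb, shield}
8. heatsink@(-2, 0, 0) [-y clear] — {bezel, connector, daughtercard, duct, heatsink, module, pcb, shield}
9. retainer@(-1, 0, -1) [-x clear] — {bezel, connector, daughtercard, duct, heatsink, module, pcb, retainer, shield}
10. backplane@(0, 1, 0) [-x clear] — {backplane, bezel, connector, daughtercard, duct, heatsink, module, pcb, retainer, shield}

Valid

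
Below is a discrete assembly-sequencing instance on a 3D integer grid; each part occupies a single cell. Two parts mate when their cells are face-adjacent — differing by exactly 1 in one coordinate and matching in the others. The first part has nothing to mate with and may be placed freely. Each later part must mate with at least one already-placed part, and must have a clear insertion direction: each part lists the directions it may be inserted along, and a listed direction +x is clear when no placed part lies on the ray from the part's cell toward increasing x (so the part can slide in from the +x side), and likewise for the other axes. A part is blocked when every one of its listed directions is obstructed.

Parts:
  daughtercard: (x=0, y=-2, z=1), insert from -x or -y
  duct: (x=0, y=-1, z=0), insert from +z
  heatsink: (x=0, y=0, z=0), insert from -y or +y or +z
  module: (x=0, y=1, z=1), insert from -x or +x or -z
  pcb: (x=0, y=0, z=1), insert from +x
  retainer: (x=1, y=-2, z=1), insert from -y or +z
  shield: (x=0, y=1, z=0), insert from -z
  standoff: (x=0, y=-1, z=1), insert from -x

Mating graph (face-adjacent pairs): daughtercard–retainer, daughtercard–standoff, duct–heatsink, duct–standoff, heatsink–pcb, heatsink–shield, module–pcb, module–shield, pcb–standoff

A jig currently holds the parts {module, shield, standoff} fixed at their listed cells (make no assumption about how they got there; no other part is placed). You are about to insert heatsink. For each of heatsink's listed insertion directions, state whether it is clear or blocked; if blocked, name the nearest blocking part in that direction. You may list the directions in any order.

-y: ray from heatsink(0, 0, 0) has no placed part ⇒ clear
+y: nearest on ray is shield@(0, 1, 0) ⇒ blocked
+z: ray from heatsink(0, 0, 0) has no placed part ⇒ clear

+y: blocked by shield; +z: clear; -y: clear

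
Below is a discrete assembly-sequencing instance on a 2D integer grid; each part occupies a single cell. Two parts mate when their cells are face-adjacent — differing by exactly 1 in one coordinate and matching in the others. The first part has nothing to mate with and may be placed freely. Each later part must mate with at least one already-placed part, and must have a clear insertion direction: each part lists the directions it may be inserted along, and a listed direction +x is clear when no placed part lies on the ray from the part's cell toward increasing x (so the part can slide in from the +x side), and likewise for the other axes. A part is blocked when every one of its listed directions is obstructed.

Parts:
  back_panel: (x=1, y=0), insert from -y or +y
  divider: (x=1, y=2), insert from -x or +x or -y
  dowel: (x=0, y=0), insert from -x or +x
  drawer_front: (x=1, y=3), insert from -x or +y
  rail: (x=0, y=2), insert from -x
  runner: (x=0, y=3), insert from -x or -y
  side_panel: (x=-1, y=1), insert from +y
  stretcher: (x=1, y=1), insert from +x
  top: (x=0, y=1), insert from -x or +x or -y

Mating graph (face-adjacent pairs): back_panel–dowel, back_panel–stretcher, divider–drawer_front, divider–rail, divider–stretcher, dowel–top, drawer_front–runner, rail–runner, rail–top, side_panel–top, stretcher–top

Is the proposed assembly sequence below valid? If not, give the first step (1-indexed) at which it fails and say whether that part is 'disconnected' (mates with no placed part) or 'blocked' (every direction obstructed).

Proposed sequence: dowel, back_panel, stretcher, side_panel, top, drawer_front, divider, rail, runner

1. dowel@(0, 0) [-x clear] — {dowel}
2. back_panel@(1, 0) [-y clear] — {back_panel, dowel}
3. stretcher@(1, 1) [+x clear] — {back_panel, dowel, stretcher}
4. side_panel@(-1, 1) — no placed neighbour ⇒ disconnected

Invalid at step 4 (disconnected)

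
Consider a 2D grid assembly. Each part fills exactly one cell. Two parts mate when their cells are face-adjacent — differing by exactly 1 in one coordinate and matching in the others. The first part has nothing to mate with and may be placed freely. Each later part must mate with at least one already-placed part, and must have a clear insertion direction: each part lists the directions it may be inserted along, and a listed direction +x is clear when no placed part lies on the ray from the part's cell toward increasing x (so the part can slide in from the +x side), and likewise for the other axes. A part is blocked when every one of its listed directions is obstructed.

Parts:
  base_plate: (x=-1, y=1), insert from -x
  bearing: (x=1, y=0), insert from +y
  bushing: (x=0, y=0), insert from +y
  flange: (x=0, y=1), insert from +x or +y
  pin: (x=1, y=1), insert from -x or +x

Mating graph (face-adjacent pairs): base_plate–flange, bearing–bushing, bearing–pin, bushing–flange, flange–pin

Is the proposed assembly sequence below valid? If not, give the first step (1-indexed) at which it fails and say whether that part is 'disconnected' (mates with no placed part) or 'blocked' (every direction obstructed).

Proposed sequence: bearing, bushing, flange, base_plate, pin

Valid

1. bearing@(1, 0) [+y clear] — {bearing}
2. bushing@(0, 0) [+y clear] — {bearing, bushing}
3. flange@(0, 1) [+x clear] — {bearing, bushing, flange}
4. base_plate@(-1, 1) [-x clear] — {base_plate, bearing, bushing, flange}
5. pin@(1, 1) [+x clear] — {base_plate, bearing, bushing, flange, pin}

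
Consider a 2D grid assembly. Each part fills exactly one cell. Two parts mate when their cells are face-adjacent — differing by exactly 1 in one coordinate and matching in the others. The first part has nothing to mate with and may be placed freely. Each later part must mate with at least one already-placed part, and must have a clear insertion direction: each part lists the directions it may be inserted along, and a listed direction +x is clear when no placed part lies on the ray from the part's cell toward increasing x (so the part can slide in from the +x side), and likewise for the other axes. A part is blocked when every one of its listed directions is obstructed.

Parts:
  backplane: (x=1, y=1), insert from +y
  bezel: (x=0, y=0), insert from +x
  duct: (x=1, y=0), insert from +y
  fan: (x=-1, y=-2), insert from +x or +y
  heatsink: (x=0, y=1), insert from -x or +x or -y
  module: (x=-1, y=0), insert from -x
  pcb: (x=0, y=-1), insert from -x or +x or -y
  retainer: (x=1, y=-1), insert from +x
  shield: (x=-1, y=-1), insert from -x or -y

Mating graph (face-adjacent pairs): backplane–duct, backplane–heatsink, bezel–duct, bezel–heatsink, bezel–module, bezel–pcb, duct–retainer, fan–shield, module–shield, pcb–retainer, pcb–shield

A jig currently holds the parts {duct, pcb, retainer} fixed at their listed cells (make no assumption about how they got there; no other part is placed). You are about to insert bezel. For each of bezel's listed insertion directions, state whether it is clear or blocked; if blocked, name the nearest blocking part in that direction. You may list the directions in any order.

+x: blocked by duct

+x: nearest on ray is duct@(1, 0) ⇒ blocked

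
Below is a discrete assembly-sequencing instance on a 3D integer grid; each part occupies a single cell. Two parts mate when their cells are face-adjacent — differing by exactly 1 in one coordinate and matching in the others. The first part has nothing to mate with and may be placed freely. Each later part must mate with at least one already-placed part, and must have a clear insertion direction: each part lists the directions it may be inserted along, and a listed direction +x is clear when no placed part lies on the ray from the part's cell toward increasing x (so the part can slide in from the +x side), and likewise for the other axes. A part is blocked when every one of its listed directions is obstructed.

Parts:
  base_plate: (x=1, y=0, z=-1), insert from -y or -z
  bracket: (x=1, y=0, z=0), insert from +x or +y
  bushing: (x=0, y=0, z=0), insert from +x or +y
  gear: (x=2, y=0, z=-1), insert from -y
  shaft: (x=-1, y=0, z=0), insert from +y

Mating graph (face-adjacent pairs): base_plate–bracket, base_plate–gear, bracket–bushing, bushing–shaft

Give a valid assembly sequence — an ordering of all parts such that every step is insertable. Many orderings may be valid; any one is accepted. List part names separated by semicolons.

1. bushing@(0, 0, 0) [+x clear] — {bushing}
2. bracket@(1, 0, 0) [+x clear] — {bracket, bushing}
3. shaft@(-1, 0, 0) [+y clear] — {bracket, bushing, shaft}
4. base_plate@(1, 0, -1) [-y clear] — {base_plate, bracket, bushing, shaft}
5. gear@(2, 0, -1) [-y clear] — {base_plate, bracket, bushing, gear, shaft}

bushing; bracket; shaft; base_plate; gear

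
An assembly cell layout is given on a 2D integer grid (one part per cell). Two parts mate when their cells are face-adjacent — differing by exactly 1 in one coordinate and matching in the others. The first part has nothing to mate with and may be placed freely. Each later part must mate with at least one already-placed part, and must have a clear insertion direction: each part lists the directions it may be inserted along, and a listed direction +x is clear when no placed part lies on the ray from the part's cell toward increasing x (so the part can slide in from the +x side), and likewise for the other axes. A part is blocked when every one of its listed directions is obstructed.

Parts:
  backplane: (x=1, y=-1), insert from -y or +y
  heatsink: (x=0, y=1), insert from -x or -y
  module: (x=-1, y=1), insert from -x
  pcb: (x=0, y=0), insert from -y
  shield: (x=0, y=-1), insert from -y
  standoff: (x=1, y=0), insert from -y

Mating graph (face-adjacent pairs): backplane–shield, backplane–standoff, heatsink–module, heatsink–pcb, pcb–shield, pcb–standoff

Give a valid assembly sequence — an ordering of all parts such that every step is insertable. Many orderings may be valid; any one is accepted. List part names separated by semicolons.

1. pcb@(0, 0) [-y clear] — {pcb}
2. shield@(0, -1) [-y clear] — {pcb, shield}
3. heatsink@(0, 1) [-x clear] — {heatsink, pcb, shield}
4. module@(-1, 1) [-x clear] — {heatsink, module, pcb, shield}
5. standoff@(1, 0) [-y clear] — {heatsink, module, pcb, shield, standoff}
6. backplane@(1, -1) [-y clear] — {backplane, heatsink, module, pcb, shield, standoff}

pcb; shield; heatsink; module; standoff; backplane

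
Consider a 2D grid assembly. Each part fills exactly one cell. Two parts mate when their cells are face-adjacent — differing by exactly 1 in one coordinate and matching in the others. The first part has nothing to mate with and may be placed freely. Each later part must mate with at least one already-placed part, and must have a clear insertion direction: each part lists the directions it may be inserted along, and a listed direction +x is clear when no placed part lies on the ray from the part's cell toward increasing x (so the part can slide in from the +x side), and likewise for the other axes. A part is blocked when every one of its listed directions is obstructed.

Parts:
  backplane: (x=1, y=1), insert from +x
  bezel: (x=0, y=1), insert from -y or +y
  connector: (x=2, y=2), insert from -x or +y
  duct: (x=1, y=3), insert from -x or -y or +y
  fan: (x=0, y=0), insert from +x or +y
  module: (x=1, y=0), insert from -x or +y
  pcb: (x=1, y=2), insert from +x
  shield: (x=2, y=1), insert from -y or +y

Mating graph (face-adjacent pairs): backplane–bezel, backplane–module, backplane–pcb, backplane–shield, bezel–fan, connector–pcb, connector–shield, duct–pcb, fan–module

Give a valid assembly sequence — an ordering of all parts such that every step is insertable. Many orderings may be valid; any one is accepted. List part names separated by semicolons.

module; fan; bezel; backplane; pcb; connector; shield; duct

1. module@(1, 0) [-x clear] — {module}
2. fan@(0, 0) [+y clear] — {fan, module}
3. bezel@(0, 1) [+y clear] — {bezel, fan, module}
4. backplane@(1, 1) [+x clear] — {backplane, bezel, fan, module}
5. pcb@(1, 2) [+x clear] — {backplane, bezel, fan, module, pcb}
6. connector@(2, 2) [+y clear] — {backplane, bezel, connector, fan, module, pcb}
7. shield@(2, 1) [-y clear] — {backplane, bezel, connector, fan, module, pcb, shield}
8. duct@(1, 3) [-x clear] — {backplane, bezel, connector, duct, fan, module, pcb, shield}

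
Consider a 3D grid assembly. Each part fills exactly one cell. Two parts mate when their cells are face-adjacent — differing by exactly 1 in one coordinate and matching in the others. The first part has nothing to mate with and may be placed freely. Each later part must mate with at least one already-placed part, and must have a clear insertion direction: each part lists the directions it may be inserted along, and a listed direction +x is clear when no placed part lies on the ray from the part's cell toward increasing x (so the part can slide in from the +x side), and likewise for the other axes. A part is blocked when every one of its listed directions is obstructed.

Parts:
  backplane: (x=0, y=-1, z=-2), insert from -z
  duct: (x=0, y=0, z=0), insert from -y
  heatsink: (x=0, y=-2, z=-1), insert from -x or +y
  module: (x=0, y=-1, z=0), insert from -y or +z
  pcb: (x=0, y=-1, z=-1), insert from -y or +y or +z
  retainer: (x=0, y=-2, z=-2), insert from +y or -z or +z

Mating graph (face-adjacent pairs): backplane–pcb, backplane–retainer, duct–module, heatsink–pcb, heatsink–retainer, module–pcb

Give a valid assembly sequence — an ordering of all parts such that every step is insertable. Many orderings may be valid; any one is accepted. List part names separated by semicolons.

1. duct@(0, 0, 0) [-y clear] — {duct}
2. module@(0, -1, 0) [-y clear] — {duct, module}
3. pcb@(0, -1, -1) [-y clear] — {duct, module, pcb}
4. heatsink@(0, -2, -1) [-x clear] — {duct, heatsink, module, pcb}
5. backplane@(0, -1, -2) [-z clear] — {backplane, duct, heatsink, module, pcb}
6. retainer@(0, -2, -2) [-z clear] — {backplane, duct, heatsink, module, pcb, retainer}

duct; module; pcb; heatsink; backplane; retainer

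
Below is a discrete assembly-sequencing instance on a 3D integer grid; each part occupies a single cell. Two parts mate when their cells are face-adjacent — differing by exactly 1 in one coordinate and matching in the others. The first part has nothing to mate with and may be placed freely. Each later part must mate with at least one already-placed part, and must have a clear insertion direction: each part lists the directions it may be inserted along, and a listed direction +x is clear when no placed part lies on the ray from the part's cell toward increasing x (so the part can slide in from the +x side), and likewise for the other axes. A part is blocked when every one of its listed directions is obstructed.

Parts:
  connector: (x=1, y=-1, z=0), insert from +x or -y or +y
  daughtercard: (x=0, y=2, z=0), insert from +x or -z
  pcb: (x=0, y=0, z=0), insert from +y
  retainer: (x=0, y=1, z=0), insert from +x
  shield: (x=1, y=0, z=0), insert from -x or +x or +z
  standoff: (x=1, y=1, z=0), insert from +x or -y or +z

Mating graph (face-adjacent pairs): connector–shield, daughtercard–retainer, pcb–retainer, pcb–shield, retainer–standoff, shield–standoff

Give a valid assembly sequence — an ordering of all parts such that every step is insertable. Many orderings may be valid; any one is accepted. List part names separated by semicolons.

1. pcb@(0, 0, 0) [+y clear] — {pcb}
2. shield@(1, 0, 0) [+x clear] — {pcb, shield}
3. connector@(1, -1, 0) [+x clear] — {connector, pcb, shield}
4. retainer@(0, 1, 0) [+x clear] — {connector, pcb, retainer, shield}
5. daughtercard@(0, 2, 0) [+x clear] — {connector, daughtercard, pcb, retainer, shield}
6. standoff@(1, 1, 0) [+x clear] — {connector, daughtercard, pcb, retainer, shield, standoff}

pcb; shield; connector; retainer; daughtercard; standoff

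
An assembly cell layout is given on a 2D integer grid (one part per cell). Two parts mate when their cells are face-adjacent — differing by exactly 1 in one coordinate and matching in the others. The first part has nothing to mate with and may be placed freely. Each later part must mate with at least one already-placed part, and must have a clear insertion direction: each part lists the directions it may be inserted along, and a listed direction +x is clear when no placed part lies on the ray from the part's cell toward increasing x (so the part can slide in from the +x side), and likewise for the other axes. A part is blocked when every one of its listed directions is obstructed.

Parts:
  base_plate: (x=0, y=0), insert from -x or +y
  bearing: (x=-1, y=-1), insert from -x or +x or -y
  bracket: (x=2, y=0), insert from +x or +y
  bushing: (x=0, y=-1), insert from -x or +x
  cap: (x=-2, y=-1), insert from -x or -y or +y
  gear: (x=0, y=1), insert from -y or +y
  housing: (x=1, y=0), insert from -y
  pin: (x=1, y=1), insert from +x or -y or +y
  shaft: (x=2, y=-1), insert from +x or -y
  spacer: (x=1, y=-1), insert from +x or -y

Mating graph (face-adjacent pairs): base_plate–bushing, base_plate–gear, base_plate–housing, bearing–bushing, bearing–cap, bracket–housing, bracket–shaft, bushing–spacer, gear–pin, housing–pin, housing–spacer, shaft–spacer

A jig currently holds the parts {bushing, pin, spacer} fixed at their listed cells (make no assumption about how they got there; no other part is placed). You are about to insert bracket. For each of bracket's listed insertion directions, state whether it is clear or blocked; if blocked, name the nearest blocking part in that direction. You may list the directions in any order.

+x: ray from bracket(2, 0) has no placed part ⇒ clear
+y: ray from bracket(2, 0) has no placed part ⇒ clear

+x: clear; +y: clear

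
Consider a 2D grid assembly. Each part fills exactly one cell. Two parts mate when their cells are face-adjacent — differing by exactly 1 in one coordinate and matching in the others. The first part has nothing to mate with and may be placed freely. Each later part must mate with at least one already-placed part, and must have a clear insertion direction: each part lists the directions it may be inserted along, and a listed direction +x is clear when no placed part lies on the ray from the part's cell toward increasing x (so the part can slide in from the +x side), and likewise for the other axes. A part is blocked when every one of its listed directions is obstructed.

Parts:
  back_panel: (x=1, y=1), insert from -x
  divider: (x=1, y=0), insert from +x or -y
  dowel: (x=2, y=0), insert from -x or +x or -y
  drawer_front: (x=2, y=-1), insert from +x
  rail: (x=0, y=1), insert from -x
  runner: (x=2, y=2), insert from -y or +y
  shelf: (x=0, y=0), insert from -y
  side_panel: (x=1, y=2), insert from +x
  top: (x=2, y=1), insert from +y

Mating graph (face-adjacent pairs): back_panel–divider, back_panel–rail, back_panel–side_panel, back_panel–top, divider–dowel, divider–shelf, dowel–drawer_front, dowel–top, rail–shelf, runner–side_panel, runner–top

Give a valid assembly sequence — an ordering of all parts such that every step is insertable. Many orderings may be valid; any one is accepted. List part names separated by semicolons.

side_panel; back_panel; rail; top; dowel; runner; drawer_front; shelf; divider

1. side_panel@(1, 2) [+x clear] — {side_panel}
2. back_panel@(1, 1) [-x clear] — {back_panel, side_panel}
3. rail@(0, 1) [-x clear] — {back_panel, rail, side_panel}
4. top@(2, 1) [+y clear] — {back_panel, rail, side_panel, top}
5. dowel@(2, 0) [-x clear] — {back_panel, dowel, rail, side_panel, top}
6. runner@(2, 2) [+y clear] — {back_panel, dowel, rail, runner, side_panel, top}
7. drawer_front@(2, -1) [+x clear] — {back_panel, dowel, drawer_front, rail, runner, side_panel, top}
8. shelf@(0, 0) [-y clear] — {back_panel, dowel, drawer_front, rail, runner, shelf, side_panel, top}
9. divider@(1, 0) [-y clear] — {back_panel, divider, dowel, drawer_front, rail, runner, shelf, side_panel, top}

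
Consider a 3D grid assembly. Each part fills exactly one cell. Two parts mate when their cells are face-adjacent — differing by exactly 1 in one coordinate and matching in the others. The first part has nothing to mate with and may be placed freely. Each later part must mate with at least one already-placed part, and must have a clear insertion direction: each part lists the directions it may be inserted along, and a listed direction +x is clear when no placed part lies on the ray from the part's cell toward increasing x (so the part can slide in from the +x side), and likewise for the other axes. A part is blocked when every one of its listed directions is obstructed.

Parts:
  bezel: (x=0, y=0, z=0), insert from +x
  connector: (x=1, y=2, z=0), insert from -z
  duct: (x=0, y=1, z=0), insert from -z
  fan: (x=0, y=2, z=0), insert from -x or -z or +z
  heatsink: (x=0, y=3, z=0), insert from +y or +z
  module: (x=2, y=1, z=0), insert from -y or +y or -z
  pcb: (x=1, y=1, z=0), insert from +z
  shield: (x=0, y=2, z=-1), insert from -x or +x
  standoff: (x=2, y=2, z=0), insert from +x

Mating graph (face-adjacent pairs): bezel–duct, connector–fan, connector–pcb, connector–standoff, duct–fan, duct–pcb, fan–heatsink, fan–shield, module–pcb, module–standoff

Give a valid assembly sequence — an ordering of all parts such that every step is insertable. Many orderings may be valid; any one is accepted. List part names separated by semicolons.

1. module@(2, 1, 0) [-y clear] — {module}
2. pcb@(1, 1, 0) [+z clear] — {module, pcb}
3. connector@(1, 2, 0) [-z clear] — {connector, module, pcb}
4. duct@(0, 1, 0) [-z clear] — {connector, duct, module, pcb}
5. bezel@(0, 0, 0) [+x clear] — {bezel, connector, duct, module, pcb}
6. fan@(0, 2, 0) [-x clear] — {bezel, connector, duct, fan, module, pcb}
7. shield@(0, 2, -1) [-x clear] — {bezel, connector, duct, fan, module, pcb, shield}
8. heatsink@(0, 3, 0) [+y clear] — {bezel, connector, duct, fan, heatsink, module, pcb, shield}
9. standoff@(2, 2, 0) [+x clear] — {bezel, connector, duct, fan, heatsink, module, pcb, shield, standoff}

module; pcb; connector; duct; bezel; fan; shield; heatsink; standoff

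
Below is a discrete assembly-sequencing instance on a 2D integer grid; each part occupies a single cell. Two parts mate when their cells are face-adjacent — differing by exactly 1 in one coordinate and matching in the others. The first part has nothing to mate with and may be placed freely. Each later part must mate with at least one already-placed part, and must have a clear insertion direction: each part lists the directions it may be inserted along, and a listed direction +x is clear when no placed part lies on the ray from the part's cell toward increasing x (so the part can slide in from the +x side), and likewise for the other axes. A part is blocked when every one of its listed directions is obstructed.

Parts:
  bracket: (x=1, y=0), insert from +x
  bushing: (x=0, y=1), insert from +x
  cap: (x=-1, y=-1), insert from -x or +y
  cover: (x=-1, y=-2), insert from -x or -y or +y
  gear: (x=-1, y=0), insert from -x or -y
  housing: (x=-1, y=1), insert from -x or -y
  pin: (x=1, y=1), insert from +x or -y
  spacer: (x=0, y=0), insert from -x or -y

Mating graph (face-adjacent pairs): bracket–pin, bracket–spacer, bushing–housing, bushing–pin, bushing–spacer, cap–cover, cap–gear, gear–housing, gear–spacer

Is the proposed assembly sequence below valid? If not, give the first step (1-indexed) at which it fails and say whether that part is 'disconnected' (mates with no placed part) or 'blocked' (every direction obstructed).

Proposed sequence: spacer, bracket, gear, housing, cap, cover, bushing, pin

1. spacer@(0, 0) [-x clear] — {spacer}
2. bracket@(1, 0) [+x clear] — {bracket, spacer}
3. gear@(-1, 0) [-x clear] — {bracket, gear, spacer}
4. housing@(-1, 1) [-x clear] — {bracket, gear, housing, spacer}
5. cap@(-1, -1) [-x clear] — {bracket, cap, gear, housing, spacer}
6. cover@(-1, -2) [-x clear] — {bracket, cap, cover, gear, housing, spacer}
7. bushing@(0, 1) [+x clear] — {bracket, bushing, cap, cover, gear, housing, spacer}
8. pin@(1, 1) [+x clear] — {bracket, bushing, cap, cover, gear, housing, pin, spacer}

Valid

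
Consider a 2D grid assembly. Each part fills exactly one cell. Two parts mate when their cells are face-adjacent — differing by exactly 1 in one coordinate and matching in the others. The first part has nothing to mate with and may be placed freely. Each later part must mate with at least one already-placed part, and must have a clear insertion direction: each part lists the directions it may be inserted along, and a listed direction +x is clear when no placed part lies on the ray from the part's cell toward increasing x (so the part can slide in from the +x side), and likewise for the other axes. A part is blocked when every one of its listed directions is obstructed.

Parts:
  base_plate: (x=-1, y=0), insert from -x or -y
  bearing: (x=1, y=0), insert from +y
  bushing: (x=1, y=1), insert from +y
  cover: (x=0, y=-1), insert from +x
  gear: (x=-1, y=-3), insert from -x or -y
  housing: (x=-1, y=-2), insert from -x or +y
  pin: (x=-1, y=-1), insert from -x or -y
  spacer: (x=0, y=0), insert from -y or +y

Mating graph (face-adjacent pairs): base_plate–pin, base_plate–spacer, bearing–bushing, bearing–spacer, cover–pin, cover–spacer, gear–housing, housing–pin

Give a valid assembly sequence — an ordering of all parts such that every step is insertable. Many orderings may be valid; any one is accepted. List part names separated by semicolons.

base_plate; spacer; cover; bearing; pin; bushing; housing; gear

1. base_plate@(-1, 0) [-x clear] — {base_plate}
2. spacer@(0, 0) [-y clear] — {base_plate, spacer}
3. cover@(0, -1) [+x clear] — {base_plate, cover, spacer}
4. bearing@(1, 0) [+y clear] — {base_plate, bearing, cover, spacer}
5. pin@(-1, -1) [-x clear] — {base_plate, bearing, cover, pin, spacer}
6. bushing@(1, 1) [+y clear] — {base_plate, bearing, bushing, cover, pin, spacer}
7. housing@(-1, -2) [-x clear] — {base_plate, bearing, bushing, cover, housing, pin, spacer}
8. gear@(-1, -3) [-x clear] — {base_plate, bearing, bushing, cover, gear, housing, pin, spacer}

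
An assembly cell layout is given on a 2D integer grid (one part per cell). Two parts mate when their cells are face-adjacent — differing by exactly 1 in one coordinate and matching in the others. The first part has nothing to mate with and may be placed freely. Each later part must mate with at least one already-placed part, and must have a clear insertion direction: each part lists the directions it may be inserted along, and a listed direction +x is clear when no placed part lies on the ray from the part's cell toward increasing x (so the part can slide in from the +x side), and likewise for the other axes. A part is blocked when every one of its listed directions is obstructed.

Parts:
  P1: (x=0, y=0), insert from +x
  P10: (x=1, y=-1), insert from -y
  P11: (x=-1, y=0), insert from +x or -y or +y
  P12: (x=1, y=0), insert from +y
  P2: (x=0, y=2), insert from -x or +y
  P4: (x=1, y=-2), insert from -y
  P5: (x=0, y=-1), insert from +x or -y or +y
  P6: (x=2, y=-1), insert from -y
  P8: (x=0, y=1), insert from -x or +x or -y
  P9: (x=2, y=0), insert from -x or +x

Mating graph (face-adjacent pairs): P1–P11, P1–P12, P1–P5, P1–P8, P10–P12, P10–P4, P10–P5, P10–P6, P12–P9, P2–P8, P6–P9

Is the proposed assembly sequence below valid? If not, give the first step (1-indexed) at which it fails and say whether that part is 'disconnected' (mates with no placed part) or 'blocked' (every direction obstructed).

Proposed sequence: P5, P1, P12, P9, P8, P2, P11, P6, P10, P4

Valid

1. P5@(0, -1) [+x clear] — {P5}
2. P1@(0, 0) [+x clear] — {P1, P5}
3. P12@(1, 0) [+y clear] — {P1, P12, P5}
4. P9@(2, 0) [+x clear] — {P1, P12, P5, P9}
5. P8@(0, 1) [-x clear] — {P1, P12, P5, P8, P9}
6. P2@(0, 2) [-x clear] — {P1, P12, P2, P5, P8, P9}
7. P11@(-1, 0) [-y clear] — {P1, P11, P12, P2, P5, P8, P9}
8. P6@(2, -1) [-y clear] — {P1, P11, P12, P2, P5, P6, P8, P9}
9. P10@(1, -1) [-y clear] — {P1, P10, P11, P12, P2, P5, P6, P8, P9}
10. P4@(1, -2) [-y clear] — {P1, P10, P11, P12, P2, P4, P5, P6, P8, P9}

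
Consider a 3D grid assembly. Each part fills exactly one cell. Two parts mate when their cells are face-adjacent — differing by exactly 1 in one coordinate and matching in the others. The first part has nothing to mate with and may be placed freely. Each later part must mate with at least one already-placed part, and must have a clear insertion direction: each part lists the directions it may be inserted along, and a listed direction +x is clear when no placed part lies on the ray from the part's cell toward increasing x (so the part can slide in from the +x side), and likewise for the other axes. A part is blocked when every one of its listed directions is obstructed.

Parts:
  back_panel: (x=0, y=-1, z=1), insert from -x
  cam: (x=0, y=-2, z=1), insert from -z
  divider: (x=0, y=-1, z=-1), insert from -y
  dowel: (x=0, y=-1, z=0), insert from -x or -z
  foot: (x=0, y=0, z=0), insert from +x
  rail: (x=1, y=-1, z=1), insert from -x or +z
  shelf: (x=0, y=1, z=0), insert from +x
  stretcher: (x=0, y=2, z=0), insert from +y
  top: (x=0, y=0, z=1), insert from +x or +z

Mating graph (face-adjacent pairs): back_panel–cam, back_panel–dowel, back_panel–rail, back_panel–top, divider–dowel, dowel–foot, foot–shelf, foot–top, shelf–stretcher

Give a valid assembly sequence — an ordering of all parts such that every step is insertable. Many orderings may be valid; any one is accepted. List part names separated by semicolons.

foot; top; dowel; back_panel; divider; shelf; stretcher; rail; cam

1. foot@(0, 0, 0) [+x clear] — {foot}
2. top@(0, 0, 1) [+x clear] — {foot, top}
3. dowel@(0, -1, 0) [-x clear] — {dowel, foot, top}
4. back_panel@(0, -1, 1) [-x clear] — {back_panel, dowel, foot, top}
5. divider@(0, -1, -1) [-y clear] — {back_panel, divider, dowel, foot, top}
6. shelf@(0, 1, 0) [+x clear] — {back_panel, divider, dowel, foot, shelf, top}
7. stretcher@(0, 2, 0) [+y clear] — {back_panel, divider, dowel, foot, shelf, stretcher, top}
8. rail@(1, -1, 1) [+z clear] — {back_panel, divider, dowel, foot, rail, shelf, stretcher, top}
9. cam@(0, -2, 1) [-z clear] — {back_panel, cam, divider, dowel, foot, rail, shelf, stretcher, top}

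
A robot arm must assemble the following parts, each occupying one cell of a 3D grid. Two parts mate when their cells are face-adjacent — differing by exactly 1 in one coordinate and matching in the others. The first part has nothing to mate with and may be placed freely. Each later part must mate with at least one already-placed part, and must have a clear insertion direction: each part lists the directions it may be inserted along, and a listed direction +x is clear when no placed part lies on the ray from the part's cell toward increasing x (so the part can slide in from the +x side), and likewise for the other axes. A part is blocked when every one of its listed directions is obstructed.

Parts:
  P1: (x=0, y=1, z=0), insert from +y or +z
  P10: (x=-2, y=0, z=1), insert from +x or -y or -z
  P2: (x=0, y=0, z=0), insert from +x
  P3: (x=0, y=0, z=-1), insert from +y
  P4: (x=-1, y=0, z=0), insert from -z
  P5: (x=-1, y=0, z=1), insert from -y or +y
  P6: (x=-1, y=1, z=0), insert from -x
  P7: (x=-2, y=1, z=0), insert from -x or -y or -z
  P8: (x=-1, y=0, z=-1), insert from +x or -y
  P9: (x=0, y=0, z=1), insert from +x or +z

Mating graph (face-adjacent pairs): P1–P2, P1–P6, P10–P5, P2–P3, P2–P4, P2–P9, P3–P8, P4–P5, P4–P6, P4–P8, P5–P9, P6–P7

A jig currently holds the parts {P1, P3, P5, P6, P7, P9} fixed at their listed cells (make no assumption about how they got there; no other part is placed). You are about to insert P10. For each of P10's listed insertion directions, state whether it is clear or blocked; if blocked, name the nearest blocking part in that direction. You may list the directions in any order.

+x: blocked by P5; -y: clear; -z: clear

+x: nearest on ray is P5@(-1, 0, 1) ⇒ blocked
-y: ray from P10(-2, 0, 1) has no placed part ⇒ clear
-z: ray from P10(-2, 0, 1) has no placed part ⇒ clear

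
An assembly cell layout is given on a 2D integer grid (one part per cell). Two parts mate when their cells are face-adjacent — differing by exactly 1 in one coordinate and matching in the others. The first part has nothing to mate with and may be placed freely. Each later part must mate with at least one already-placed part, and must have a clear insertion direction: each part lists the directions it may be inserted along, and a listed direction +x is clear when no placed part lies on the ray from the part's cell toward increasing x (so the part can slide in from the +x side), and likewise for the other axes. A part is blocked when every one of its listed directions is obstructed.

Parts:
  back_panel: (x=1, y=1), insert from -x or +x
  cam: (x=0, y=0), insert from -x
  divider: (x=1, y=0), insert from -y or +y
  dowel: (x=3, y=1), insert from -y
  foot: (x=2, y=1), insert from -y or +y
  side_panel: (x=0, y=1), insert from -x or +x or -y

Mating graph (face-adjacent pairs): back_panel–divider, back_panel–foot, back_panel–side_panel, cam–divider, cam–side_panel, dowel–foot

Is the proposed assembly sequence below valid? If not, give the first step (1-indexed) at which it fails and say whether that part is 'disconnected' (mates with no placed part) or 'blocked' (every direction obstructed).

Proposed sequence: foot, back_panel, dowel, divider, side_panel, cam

1. foot@(2, 1) [-y clear] — {foot}
2. back_panel@(1, 1) [-x clear] — {back_panel, foot}
3. dowel@(3, 1) [-y clear] — {back_panel, dowel, foot}
4. divider@(1, 0) [-y clear] — {back_panel, divider, dowel, foot}
5. side_panel@(0, 1) [-x clear] — {back_panel, divider, dowel, foot, side_panel}
6. cam@(0, 0) [-x clear] — {back_panel, cam, divider, dowel, foot, side_panel}

Valid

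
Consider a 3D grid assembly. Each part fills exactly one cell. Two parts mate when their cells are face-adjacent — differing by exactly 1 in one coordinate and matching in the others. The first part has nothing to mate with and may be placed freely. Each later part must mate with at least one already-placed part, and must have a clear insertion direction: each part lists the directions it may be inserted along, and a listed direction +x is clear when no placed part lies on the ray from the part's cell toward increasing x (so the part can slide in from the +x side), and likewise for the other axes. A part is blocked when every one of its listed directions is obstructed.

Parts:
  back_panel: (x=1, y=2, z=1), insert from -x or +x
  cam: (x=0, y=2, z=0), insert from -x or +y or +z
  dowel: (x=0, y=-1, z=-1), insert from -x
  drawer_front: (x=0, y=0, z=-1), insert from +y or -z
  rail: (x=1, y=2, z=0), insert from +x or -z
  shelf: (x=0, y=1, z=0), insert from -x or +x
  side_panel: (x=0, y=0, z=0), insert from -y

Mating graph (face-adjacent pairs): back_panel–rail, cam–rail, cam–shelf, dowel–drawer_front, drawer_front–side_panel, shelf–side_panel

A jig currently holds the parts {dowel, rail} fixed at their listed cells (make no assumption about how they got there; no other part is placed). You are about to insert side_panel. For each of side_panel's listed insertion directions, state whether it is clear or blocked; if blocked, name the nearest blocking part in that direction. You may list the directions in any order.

-y: clear

-y: ray from side_panel(0, 0, 0) has no placed part ⇒ clear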